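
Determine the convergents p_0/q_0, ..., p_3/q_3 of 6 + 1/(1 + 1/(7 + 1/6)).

6/1, 7/1, 55/8, 337/49

Using the convergent recurrence p_i = a_i*p_{i-1} + p_{i-2}, q_i = a_i*q_{i-1} + q_{i-2} with p_{-2}=0, p_{-1}=1, q_{-2}=1, q_{-1}=0:
  i=0: a_0=6, p_0 = 6*1 + 0 = 6, q_0 = 6*0 + 1 = 1.
  i=1: a_1=1, p_1 = 1*6 + 1 = 7, q_1 = 1*1 + 0 = 1.
  i=2: a_2=7, p_2 = 7*7 + 6 = 55, q_2 = 7*1 + 1 = 8.
  i=3: a_3=6, p_3 = 6*55 + 7 = 337, q_3 = 6*8 + 1 = 49.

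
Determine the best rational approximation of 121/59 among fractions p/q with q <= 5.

2/1

Expand x = 121/59 as a continued fraction with the Euclidean algorithm:
  121 = 2*59 + 3, so a_0 = 2.
  59 = 19*3 + 2, so a_1 = 19.
  3 = 1*2 + 1, so a_2 = 1.
  2 = 2*1 + 0, so a_3 = 2.
so x = [2; 19, 1, 2].
Convergents (p_i = a_i*p_{i-1} + p_{i-2}, q_i = a_i*q_{i-1} + q_{i-2} with p_{-2}=0, p_{-1}=1, q_{-2}=1, q_{-1}=0), until the denominator exceeds 5:
  i=0: a_0=2, p_0 = 2*1 + 0 = 2, q_0 = 2*0 + 1 = 1.
  i=1: a_1=19, p_1 = 19*2 + 1 = 39, q_1 = 19*1 + 0 = 19.
q_1 = 19 > 5, so the last convergent with denominator <= 5 is p_0/q_0 = 2/1.
The closest fraction with denominator <= 5 is either p_0/q_0 or the intermediate fraction (k*p_0 + p_{-1})/(k*q_0 + q_{-1}) with the largest k >= 1 whose denominator stays <= 5; these approach x as k grows, and every other convergent or intermediate fraction in range is farther away.
Largest k: floor((5 - q_{-1})/q_0) = floor((5 - 0)/1) = 5 (using the seeds p_{-1} = 1, q_{-1} = 0).
That gives (5*2 + 1)/(5*1 + 0) = 11/5.
Compare the errors: |x - 2/1| = |121*1 - 2*59|/(59*1) = 3/59, and |x - 11/5| = |121*5 - 11*59|/(59*5) = 44/295.
Cross-multiplying, 3*295 = 885 < 2596 = 44*59, so 3/59 is smaller: the convergent 2/1 is closer to x than 11/5.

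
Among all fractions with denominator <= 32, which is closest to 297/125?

Expand x = 297/125 as a continued fraction with the Euclidean algorithm:
  297 = 2*125 + 47, so a_0 = 2.
  125 = 2*47 + 31, so a_1 = 2.
  47 = 1*31 + 16, so a_2 = 1.
  31 = 1*16 + 15, so a_3 = 1.
  16 = 1*15 + 1, so a_4 = 1.
  15 = 15*1 + 0, so a_5 = 15.
so x = [2; 2, 1, 1, 1, 15].
Convergents (p_i = a_i*p_{i-1} + p_{i-2}, q_i = a_i*q_{i-1} + q_{i-2} with p_{-2}=0, p_{-1}=1, q_{-2}=1, q_{-1}=0), until the denominator exceeds 32:
  i=0: a_0=2, p_0 = 2*1 + 0 = 2, q_0 = 2*0 + 1 = 1.
  i=1: a_1=2, p_1 = 2*2 + 1 = 5, q_1 = 2*1 + 0 = 2.
  i=2: a_2=1, p_2 = 1*5 + 2 = 7, q_2 = 1*2 + 1 = 3.
  i=3: a_3=1, p_3 = 1*7 + 5 = 12, q_3 = 1*3 + 2 = 5.
  i=4: a_4=1, p_4 = 1*12 + 7 = 19, q_4 = 1*5 + 3 = 8.
  i=5: a_5=15, p_5 = 15*19 + 12 = 297, q_5 = 15*8 + 5 = 125.
q_5 = 125 > 32, so the last convergent with denominator <= 32 is p_4/q_4 = 19/8.
The closest fraction with denominator <= 32 is either p_4/q_4 or the intermediate fraction (k*p_4 + p_3)/(k*q_4 + q_3) with the largest k >= 1 whose denominator stays <= 32; these approach x as k grows, and every other convergent or intermediate fraction in range is farther away.
Largest k: floor((32 - q_3)/q_4) = floor((32 - 5)/8) = 3.
That gives (3*19 + 12)/(3*8 + 5) = 69/29.
Compare the errors: |x - 19/8| = |297*8 - 19*125|/(125*8) = 1/1000, and |x - 69/29| = |297*29 - 69*125|/(125*29) = 12/3625.
Cross-multiplying, 1*3625 = 3625 < 12000 = 12*1000, so 1/1000 is smaller: the convergent 19/8 is closer to x than 69/29.

19/8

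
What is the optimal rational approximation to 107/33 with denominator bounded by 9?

Expand x = 107/33 as a continued fraction with the Euclidean algorithm:
  107 = 3*33 + 8, so a_0 = 3.
  33 = 4*8 + 1, so a_1 = 4.
  8 = 8*1 + 0, so a_2 = 8.
so x = [3; 4, 8].
Convergents (p_i = a_i*p_{i-1} + p_{i-2}, q_i = a_i*q_{i-1} + q_{i-2} with p_{-2}=0, p_{-1}=1, q_{-2}=1, q_{-1}=0), until the denominator exceeds 9:
  i=0: a_0=3, p_0 = 3*1 + 0 = 3, q_0 = 3*0 + 1 = 1.
  i=1: a_1=4, p_1 = 4*3 + 1 = 13, q_1 = 4*1 + 0 = 4.
  i=2: a_2=8, p_2 = 8*13 + 3 = 107, q_2 = 8*4 + 1 = 33.
q_2 = 33 > 9, so the last convergent with denominator <= 9 is p_1/q_1 = 13/4.
The closest fraction with denominator <= 9 is either p_1/q_1 or the intermediate fraction (k*p_1 + p_0)/(k*q_1 + q_0) with the largest k >= 1 whose denominator stays <= 9; these approach x as k grows, and every other convergent or intermediate fraction in range is farther away.
Largest k: floor((9 - q_0)/q_1) = floor((9 - 1)/4) = 2.
That gives (2*13 + 3)/(2*4 + 1) = 29/9.
Compare the errors: |x - 13/4| = |107*4 - 13*33|/(33*4) = 1/132, and |x - 29/9| = |107*9 - 29*33|/(33*9) = 6/297.
Cross-multiplying, 1*297 = 297 < 792 = 6*132, so 1/132 is smaller: the convergent 13/4 is closer to x than 29/9.

13/4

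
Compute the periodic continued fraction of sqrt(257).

Write x_i = (sqrt(257) + m_i)/d_i with (m_0, d_0) = (0, 1). a_0 = floor(sqrt(257)) = 16, since 16^2 = 256 <= 257 < 289 = 17^2.
Iterate m_{i+1} = d_i*a_i - m_i, d_{i+1} = (257 - m_{i+1}^2)/d_i, a_{i+1} = floor((a_0 + m_{i+1})/d_{i+1}):
  m_1 = 1*16 - 0 = 16, d_1 = (257 - 16^2)/1 = 1/1 = 1, a_1 = floor((16 + 16)/1) = 32.
  m_2 = 1*32 - 16 = 16, d_2 = (257 - 16^2)/1 = 1/1 = 1: (m_2, d_2) = (m_1, d_1) = (16, 1), so from here the quotient a_1 repeats; the period length is 1.
Hence the expansion of sqrt(257) is a_0 = 16 followed by the repeating block 32 (period 1).

[16; (32)]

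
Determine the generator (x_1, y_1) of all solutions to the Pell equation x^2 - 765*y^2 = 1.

(x, y) = (285769, 10332)

First expand sqrt(765) as a continued fraction. With x_i = (sqrt(765) + m_i)/d_i and (m_0, d_0) = (0, 1): a_0 = floor(sqrt(765)) = 27, since 27^2 = 729 <= 765 < 784 = 28^2.
Iterate m_{i+1} = d_i*a_i - m_i, d_{i+1} = (765 - m_{i+1}^2)/d_i, a_{i+1} = floor((a_0 + m_{i+1})/d_{i+1}):
  m_1 = 1*27 - 0 = 27, d_1 = (765 - 27^2)/1 = 36/1 = 36, a_1 = floor((27 + 27)/36) = 1.
  m_2 = 36*1 - 27 = 9, d_2 = (765 - 9^2)/36 = 684/36 = 19, a_2 = floor((27 + 9)/19) = 1.
  m_3 = 19*1 - 9 = 10, d_3 = (765 - 10^2)/19 = 665/19 = 35, a_3 = floor((27 + 10)/35) = 1.
  m_4 = 35*1 - 10 = 25, d_4 = (765 - 25^2)/35 = 140/35 = 4, a_4 = floor((27 + 25)/4) = 13.
  m_5 = 4*13 - 25 = 27, d_5 = (765 - 27^2)/4 = 36/4 = 9, a_5 = floor((27 + 27)/9) = 6.
  m_6 = 9*6 - 27 = 27, d_6 = (765 - 27^2)/9 = 36/9 = 4, a_6 = floor((27 + 27)/4) = 13.
  m_7 = 4*13 - 27 = 25, d_7 = (765 - 25^2)/4 = 140/4 = 35, a_7 = floor((27 + 25)/35) = 1.
  m_8 = 35*1 - 25 = 10, d_8 = (765 - 10^2)/35 = 665/35 = 19, a_8 = floor((27 + 10)/19) = 1.
  m_9 = 19*1 - 10 = 9, d_9 = (765 - 9^2)/19 = 684/19 = 36, a_9 = floor((27 + 9)/36) = 1.
  m_10 = 36*1 - 9 = 27, d_10 = (765 - 27^2)/36 = 36/36 = 1, a_10 = floor((27 + 27)/1) = 54.
  m_11 = 1*54 - 27 = 27, d_11 = (765 - 27^2)/1 = 36/1 = 36: (m_11, d_11) = (m_1, d_1) = (27, 36), so from here the quotients repeat a_1, ..., a_10; the period length is 10.
So sqrt(765) = [27; (1, 1, 1, 13, 6, 13, 1, 1, 1, 54)] with period length k = 10.
k is even, so the fundamental solution of x^2 - 765y^2 = 1 is (p_{k-1}, q_{k-1}) = (p_9, q_9); compute convergents through index 9.
Convergents (p_i = a_i*p_{i-1} + p_{i-2}, q_i = a_i*q_{i-1} + q_{i-2} with p_{-2}=0, p_{-1}=1, q_{-2}=1, q_{-1}=0):
  i=0: a_0=27, p_0 = 27*1 + 0 = 27, q_0 = 27*0 + 1 = 1.
  i=1: a_1=1, p_1 = 1*27 + 1 = 28, q_1 = 1*1 + 0 = 1.
  i=2: a_2=1, p_2 = 1*28 + 27 = 55, q_2 = 1*1 + 1 = 2.
  i=3: a_3=1, p_3 = 1*55 + 28 = 83, q_3 = 1*2 + 1 = 3.
  i=4: a_4=13, p_4 = 13*83 + 55 = 1134, q_4 = 13*3 + 2 = 41.
  i=5: a_5=6, p_5 = 6*1134 + 83 = 6887, q_5 = 6*41 + 3 = 249.
  i=6: a_6=13, p_6 = 13*6887 + 1134 = 90665, q_6 = 13*249 + 41 = 3278.
  i=7: a_7=1, p_7 = 1*90665 + 6887 = 97552, q_7 = 1*3278 + 249 = 3527.
  i=8: a_8=1, p_8 = 1*97552 + 90665 = 188217, q_8 = 1*3527 + 3278 = 6805.
  i=9: a_9=1, p_9 = 1*188217 + 97552 = 285769, q_9 = 1*6805 + 3527 = 10332.
Check: 285769^2 - 765*10332^2 = 81663921361 - 81663921360 = 1, so (x, y) = (285769, 10332) solves the equation, and by the theorem it is the least positive solution.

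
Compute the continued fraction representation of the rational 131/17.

[7; 1, 2, 2, 2]

Run the Euclidean algorithm on 131 and 17; the successive quotients are the partial quotients a_0, a_1, ... (each step inverts the fractional part left over by the previous one):
  131 = 7*17 + 12, so a_0 = 7.
  17 = 1*12 + 5, so a_1 = 1.
  12 = 2*5 + 2, so a_2 = 2.
  5 = 2*2 + 1, so a_3 = 2.
  2 = 2*1 + 0, so a_4 = 2.
The remainder reaches 0 after 5 divisions, so the expansion has 5 partial quotients, read off in order.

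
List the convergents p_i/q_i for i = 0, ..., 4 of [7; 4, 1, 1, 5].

Using the convergent recurrence p_i = a_i*p_{i-1} + p_{i-2}, q_i = a_i*q_{i-1} + q_{i-2} with p_{-2}=0, p_{-1}=1, q_{-2}=1, q_{-1}=0:
  i=0: a_0=7, p_0 = 7*1 + 0 = 7, q_0 = 7*0 + 1 = 1.
  i=1: a_1=4, p_1 = 4*7 + 1 = 29, q_1 = 4*1 + 0 = 4.
  i=2: a_2=1, p_2 = 1*29 + 7 = 36, q_2 = 1*4 + 1 = 5.
  i=3: a_3=1, p_3 = 1*36 + 29 = 65, q_3 = 1*5 + 4 = 9.
  i=4: a_4=5, p_4 = 5*65 + 36 = 361, q_4 = 5*9 + 5 = 50.

7/1, 29/4, 36/5, 65/9, 361/50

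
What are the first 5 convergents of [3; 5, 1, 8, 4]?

Using the convergent recurrence p_i = a_i*p_{i-1} + p_{i-2}, q_i = a_i*q_{i-1} + q_{i-2} with p_{-2}=0, p_{-1}=1, q_{-2}=1, q_{-1}=0:
  i=0: a_0=3, p_0 = 3*1 + 0 = 3, q_0 = 3*0 + 1 = 1.
  i=1: a_1=5, p_1 = 5*3 + 1 = 16, q_1 = 5*1 + 0 = 5.
  i=2: a_2=1, p_2 = 1*16 + 3 = 19, q_2 = 1*5 + 1 = 6.
  i=3: a_3=8, p_3 = 8*19 + 16 = 168, q_3 = 8*6 + 5 = 53.
  i=4: a_4=4, p_4 = 4*168 + 19 = 691, q_4 = 4*53 + 6 = 218.

3/1, 16/5, 19/6, 168/53, 691/218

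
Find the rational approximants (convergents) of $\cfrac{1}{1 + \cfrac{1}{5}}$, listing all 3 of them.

Using the convergent recurrence p_i = a_i*p_{i-1} + p_{i-2}, q_i = a_i*q_{i-1} + q_{i-2} with p_{-2}=0, p_{-1}=1, q_{-2}=1, q_{-1}=0:
  i=0: a_0=0, p_0 = 0*1 + 0 = 0, q_0 = 0*0 + 1 = 1.
  i=1: a_1=1, p_1 = 1*0 + 1 = 1, q_1 = 1*1 + 0 = 1.
  i=2: a_2=5, p_2 = 5*1 + 0 = 5, q_2 = 5*1 + 1 = 6.

0/1, 1/1, 5/6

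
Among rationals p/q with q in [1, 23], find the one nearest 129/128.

1/1

Expand x = 129/128 as a continued fraction with the Euclidean algorithm:
  129 = 1*128 + 1, so a_0 = 1.
  128 = 128*1 + 0, so a_1 = 128.
so x = [1; 128].
Convergents (p_i = a_i*p_{i-1} + p_{i-2}, q_i = a_i*q_{i-1} + q_{i-2} with p_{-2}=0, p_{-1}=1, q_{-2}=1, q_{-1}=0), until the denominator exceeds 23:
  i=0: a_0=1, p_0 = 1*1 + 0 = 1, q_0 = 1*0 + 1 = 1.
  i=1: a_1=128, p_1 = 128*1 + 1 = 129, q_1 = 128*1 + 0 = 128.
q_1 = 128 > 23, so the last convergent with denominator <= 23 is p_0/q_0 = 1/1.
The closest fraction with denominator <= 23 is either p_0/q_0 or the intermediate fraction (k*p_0 + p_{-1})/(k*q_0 + q_{-1}) with the largest k >= 1 whose denominator stays <= 23; these approach x as k grows, and every other convergent or intermediate fraction in range is farther away.
Largest k: floor((23 - q_{-1})/q_0) = floor((23 - 0)/1) = 23 (using the seeds p_{-1} = 1, q_{-1} = 0).
That gives (23*1 + 1)/(23*1 + 0) = 24/23.
Compare the errors: |x - 1/1| = |129*1 - 1*128|/(128*1) = 1/128, and |x - 24/23| = |129*23 - 24*128|/(128*23) = 105/2944.
Cross-multiplying, 1*2944 = 2944 < 13440 = 105*128, so 1/128 is smaller: the convergent 1/1 is closer to x than 24/23.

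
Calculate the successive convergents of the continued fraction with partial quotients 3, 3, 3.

3/1, 10/3, 33/10

Using the convergent recurrence p_i = a_i*p_{i-1} + p_{i-2}, q_i = a_i*q_{i-1} + q_{i-2} with p_{-2}=0, p_{-1}=1, q_{-2}=1, q_{-1}=0:
  i=0: a_0=3, p_0 = 3*1 + 0 = 3, q_0 = 3*0 + 1 = 1.
  i=1: a_1=3, p_1 = 3*3 + 1 = 10, q_1 = 3*1 + 0 = 3.
  i=2: a_2=3, p_2 = 3*10 + 3 = 33, q_2 = 3*3 + 1 = 10.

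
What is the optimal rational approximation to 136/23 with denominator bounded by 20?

Expand x = 136/23 as a continued fraction with the Euclidean algorithm:
  136 = 5*23 + 21, so a_0 = 5.
  23 = 1*21 + 2, so a_1 = 1.
  21 = 10*2 + 1, so a_2 = 10.
  2 = 2*1 + 0, so a_3 = 2.
so x = [5; 1, 10, 2].
Convergents (p_i = a_i*p_{i-1} + p_{i-2}, q_i = a_i*q_{i-1} + q_{i-2} with p_{-2}=0, p_{-1}=1, q_{-2}=1, q_{-1}=0), until the denominator exceeds 20:
  i=0: a_0=5, p_0 = 5*1 + 0 = 5, q_0 = 5*0 + 1 = 1.
  i=1: a_1=1, p_1 = 1*5 + 1 = 6, q_1 = 1*1 + 0 = 1.
  i=2: a_2=10, p_2 = 10*6 + 5 = 65, q_2 = 10*1 + 1 = 11.
  i=3: a_3=2, p_3 = 2*65 + 6 = 136, q_3 = 2*11 + 1 = 23.
q_3 = 23 > 20, so the last convergent with denominator <= 20 is p_2/q_2 = 65/11.
The closest fraction with denominator <= 20 is either p_2/q_2 or the intermediate fraction (k*p_2 + p_1)/(k*q_2 + q_1) with the largest k >= 1 whose denominator stays <= 20; these approach x as k grows, and every other convergent or intermediate fraction in range is farther away.
Largest k: floor((20 - q_1)/q_2) = floor((20 - 1)/11) = 1.
That gives (1*65 + 6)/(1*11 + 1) = 71/12.
Compare the errors: |x - 65/11| = |136*11 - 65*23|/(23*11) = 1/253, and |x - 71/12| = |136*12 - 71*23|/(23*12) = 1/276.
Cross-multiplying, 1*253 = 253 < 276 = 1*276, so 1/276 is smaller: the intermediate fraction 71/12 is closer to x than 65/11.

71/12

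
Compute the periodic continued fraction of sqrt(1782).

Write x_i = (sqrt(1782) + m_i)/d_i with (m_0, d_0) = (0, 1). a_0 = floor(sqrt(1782)) = 42, since 42^2 = 1764 <= 1782 < 1849 = 43^2.
Iterate m_{i+1} = d_i*a_i - m_i, d_{i+1} = (1782 - m_{i+1}^2)/d_i, a_{i+1} = floor((a_0 + m_{i+1})/d_{i+1}):
  m_1 = 1*42 - 0 = 42, d_1 = (1782 - 42^2)/1 = 18/1 = 18, a_1 = floor((42 + 42)/18) = 4.
  m_2 = 18*4 - 42 = 30, d_2 = (1782 - 30^2)/18 = 882/18 = 49, a_2 = floor((42 + 30)/49) = 1.
  m_3 = 49*1 - 30 = 19, d_3 = (1782 - 19^2)/49 = 1421/49 = 29, a_3 = floor((42 + 19)/29) = 2.
  m_4 = 29*2 - 19 = 39, d_4 = (1782 - 39^2)/29 = 261/29 = 9, a_4 = floor((42 + 39)/9) = 9.
  m_5 = 9*9 - 39 = 42, d_5 = (1782 - 42^2)/9 = 18/9 = 2, a_5 = floor((42 + 42)/2) = 42.
  m_6 = 2*42 - 42 = 42, d_6 = (1782 - 42^2)/2 = 18/2 = 9, a_6 = floor((42 + 42)/9) = 9.
  m_7 = 9*9 - 42 = 39, d_7 = (1782 - 39^2)/9 = 261/9 = 29, a_7 = floor((42 + 39)/29) = 2.
  m_8 = 29*2 - 39 = 19, d_8 = (1782 - 19^2)/29 = 1421/29 = 49, a_8 = floor((42 + 19)/49) = 1.
  m_9 = 49*1 - 19 = 30, d_9 = (1782 - 30^2)/49 = 882/49 = 18, a_9 = floor((42 + 30)/18) = 4.
  m_10 = 18*4 - 30 = 42, d_10 = (1782 - 42^2)/18 = 18/18 = 1, a_10 = floor((42 + 42)/1) = 84.
  m_11 = 1*84 - 42 = 42, d_11 = (1782 - 42^2)/1 = 18/1 = 18: (m_11, d_11) = (m_1, d_1) = (42, 18), so from here the quotients repeat a_1, ..., a_10; the period length is 10.
Hence the expansion of sqrt(1782) is a_0 = 42 followed by the repeating block 4, 1, 2, 9, 42, 9, 2, 1, 4, 84 (period 10).

[42; (4, 1, 2, 9, 42, 9, 2, 1, 4, 84)]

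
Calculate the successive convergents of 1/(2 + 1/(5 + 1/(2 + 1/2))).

Using the convergent recurrence p_i = a_i*p_{i-1} + p_{i-2}, q_i = a_i*q_{i-1} + q_{i-2} with p_{-2}=0, p_{-1}=1, q_{-2}=1, q_{-1}=0:
  i=0: a_0=0, p_0 = 0*1 + 0 = 0, q_0 = 0*0 + 1 = 1.
  i=1: a_1=2, p_1 = 2*0 + 1 = 1, q_1 = 2*1 + 0 = 2.
  i=2: a_2=5, p_2 = 5*1 + 0 = 5, q_2 = 5*2 + 1 = 11.
  i=3: a_3=2, p_3 = 2*5 + 1 = 11, q_3 = 2*11 + 2 = 24.
  i=4: a_4=2, p_4 = 2*11 + 5 = 27, q_4 = 2*24 + 11 = 59.

0/1, 1/2, 5/11, 11/24, 27/59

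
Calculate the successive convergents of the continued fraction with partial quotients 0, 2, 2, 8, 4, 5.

Using the convergent recurrence p_i = a_i*p_{i-1} + p_{i-2}, q_i = a_i*q_{i-1} + q_{i-2} with p_{-2}=0, p_{-1}=1, q_{-2}=1, q_{-1}=0:
  i=0: a_0=0, p_0 = 0*1 + 0 = 0, q_0 = 0*0 + 1 = 1.
  i=1: a_1=2, p_1 = 2*0 + 1 = 1, q_1 = 2*1 + 0 = 2.
  i=2: a_2=2, p_2 = 2*1 + 0 = 2, q_2 = 2*2 + 1 = 5.
  i=3: a_3=8, p_3 = 8*2 + 1 = 17, q_3 = 8*5 + 2 = 42.
  i=4: a_4=4, p_4 = 4*17 + 2 = 70, q_4 = 4*42 + 5 = 173.
  i=5: a_5=5, p_5 = 5*70 + 17 = 367, q_5 = 5*173 + 42 = 907.

0/1, 1/2, 2/5, 17/42, 70/173, 367/907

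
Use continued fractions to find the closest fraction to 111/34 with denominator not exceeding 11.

36/11

Expand x = 111/34 as a continued fraction with the Euclidean algorithm:
  111 = 3*34 + 9, so a_0 = 3.
  34 = 3*9 + 7, so a_1 = 3.
  9 = 1*7 + 2, so a_2 = 1.
  7 = 3*2 + 1, so a_3 = 3.
  2 = 2*1 + 0, so a_4 = 2.
so x = [3; 3, 1, 3, 2].
Convergents (p_i = a_i*p_{i-1} + p_{i-2}, q_i = a_i*q_{i-1} + q_{i-2} with p_{-2}=0, p_{-1}=1, q_{-2}=1, q_{-1}=0), until the denominator exceeds 11:
  i=0: a_0=3, p_0 = 3*1 + 0 = 3, q_0 = 3*0 + 1 = 1.
  i=1: a_1=3, p_1 = 3*3 + 1 = 10, q_1 = 3*1 + 0 = 3.
  i=2: a_2=1, p_2 = 1*10 + 3 = 13, q_2 = 1*3 + 1 = 4.
  i=3: a_3=3, p_3 = 3*13 + 10 = 49, q_3 = 3*4 + 3 = 15.
q_3 = 15 > 11, so the last convergent with denominator <= 11 is p_2/q_2 = 13/4.
The closest fraction with denominator <= 11 is either p_2/q_2 or the intermediate fraction (k*p_2 + p_1)/(k*q_2 + q_1) with the largest k >= 1 whose denominator stays <= 11; these approach x as k grows, and every other convergent or intermediate fraction in range is farther away.
Largest k: floor((11 - q_1)/q_2) = floor((11 - 3)/4) = 2.
That gives (2*13 + 10)/(2*4 + 3) = 36/11.
Compare the errors: |x - 13/4| = |111*4 - 13*34|/(34*4) = 2/136, and |x - 36/11| = |111*11 - 36*34|/(34*11) = 3/374.
Cross-multiplying, 3*136 = 408 < 748 = 2*374, so 3/374 is smaller: the intermediate fraction 36/11 is closer to x than 13/4.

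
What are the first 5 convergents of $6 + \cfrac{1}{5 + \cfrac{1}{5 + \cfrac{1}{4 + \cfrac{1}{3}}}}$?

6/1, 31/5, 161/26, 675/109, 2186/353

Using the convergent recurrence p_i = a_i*p_{i-1} + p_{i-2}, q_i = a_i*q_{i-1} + q_{i-2} with p_{-2}=0, p_{-1}=1, q_{-2}=1, q_{-1}=0:
  i=0: a_0=6, p_0 = 6*1 + 0 = 6, q_0 = 6*0 + 1 = 1.
  i=1: a_1=5, p_1 = 5*6 + 1 = 31, q_1 = 5*1 + 0 = 5.
  i=2: a_2=5, p_2 = 5*31 + 6 = 161, q_2 = 5*5 + 1 = 26.
  i=3: a_3=4, p_3 = 4*161 + 31 = 675, q_3 = 4*26 + 5 = 109.
  i=4: a_4=3, p_4 = 3*675 + 161 = 2186, q_4 = 3*109 + 26 = 353.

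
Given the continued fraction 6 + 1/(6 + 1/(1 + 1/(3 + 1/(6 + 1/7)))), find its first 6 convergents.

Using the convergent recurrence p_i = a_i*p_{i-1} + p_{i-2}, q_i = a_i*q_{i-1} + q_{i-2} with p_{-2}=0, p_{-1}=1, q_{-2}=1, q_{-1}=0:
  i=0: a_0=6, p_0 = 6*1 + 0 = 6, q_0 = 6*0 + 1 = 1.
  i=1: a_1=6, p_1 = 6*6 + 1 = 37, q_1 = 6*1 + 0 = 6.
  i=2: a_2=1, p_2 = 1*37 + 6 = 43, q_2 = 1*6 + 1 = 7.
  i=3: a_3=3, p_3 = 3*43 + 37 = 166, q_3 = 3*7 + 6 = 27.
  i=4: a_4=6, p_4 = 6*166 + 43 = 1039, q_4 = 6*27 + 7 = 169.
  i=5: a_5=7, p_5 = 7*1039 + 166 = 7439, q_5 = 7*169 + 27 = 1210.

6/1, 37/6, 43/7, 166/27, 1039/169, 7439/1210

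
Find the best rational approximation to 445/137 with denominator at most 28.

Expand x = 445/137 as a continued fraction with the Euclidean algorithm:
  445 = 3*137 + 34, so a_0 = 3.
  137 = 4*34 + 1, so a_1 = 4.
  34 = 34*1 + 0, so a_2 = 34.
so x = [3; 4, 34].
Convergents (p_i = a_i*p_{i-1} + p_{i-2}, q_i = a_i*q_{i-1} + q_{i-2} with p_{-2}=0, p_{-1}=1, q_{-2}=1, q_{-1}=0), until the denominator exceeds 28:
  i=0: a_0=3, p_0 = 3*1 + 0 = 3, q_0 = 3*0 + 1 = 1.
  i=1: a_1=4, p_1 = 4*3 + 1 = 13, q_1 = 4*1 + 0 = 4.
  i=2: a_2=34, p_2 = 34*13 + 3 = 445, q_2 = 34*4 + 1 = 137.
q_2 = 137 > 28, so the last convergent with denominator <= 28 is p_1/q_1 = 13/4.
The closest fraction with denominator <= 28 is either p_1/q_1 or the intermediate fraction (k*p_1 + p_0)/(k*q_1 + q_0) with the largest k >= 1 whose denominator stays <= 28; these approach x as k grows, and every other convergent or intermediate fraction in range is farther away.
Largest k: floor((28 - q_0)/q_1) = floor((28 - 1)/4) = 6.
That gives (6*13 + 3)/(6*4 + 1) = 81/25.
Compare the errors: |x - 13/4| = |445*4 - 13*137|/(137*4) = 1/548, and |x - 81/25| = |445*25 - 81*137|/(137*25) = 28/3425.
Cross-multiplying, 1*3425 = 3425 < 15344 = 28*548, so 1/548 is smaller: the convergent 13/4 is closer to x than 81/25.

13/4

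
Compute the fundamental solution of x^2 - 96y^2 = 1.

(x, y) = (49, 5)

First expand sqrt(96) as a continued fraction. With x_i = (sqrt(96) + m_i)/d_i and (m_0, d_0) = (0, 1): a_0 = floor(sqrt(96)) = 9, since 9^2 = 81 <= 96 < 100 = 10^2.
Iterate m_{i+1} = d_i*a_i - m_i, d_{i+1} = (96 - m_{i+1}^2)/d_i, a_{i+1} = floor((a_0 + m_{i+1})/d_{i+1}):
  m_1 = 1*9 - 0 = 9, d_1 = (96 - 9^2)/1 = 15/1 = 15, a_1 = floor((9 + 9)/15) = 1.
  m_2 = 15*1 - 9 = 6, d_2 = (96 - 6^2)/15 = 60/15 = 4, a_2 = floor((9 + 6)/4) = 3.
  m_3 = 4*3 - 6 = 6, d_3 = (96 - 6^2)/4 = 60/4 = 15, a_3 = floor((9 + 6)/15) = 1.
  m_4 = 15*1 - 6 = 9, d_4 = (96 - 9^2)/15 = 15/15 = 1, a_4 = floor((9 + 9)/1) = 18.
  m_5 = 1*18 - 9 = 9, d_5 = (96 - 9^2)/1 = 15/1 = 15: (m_5, d_5) = (m_1, d_1) = (9, 15), so from here the quotients repeat a_1, ..., a_4; the period length is 4.
So sqrt(96) = [9; (1, 3, 1, 18)] with period length k = 4.
k is even, so the fundamental solution of x^2 - 96y^2 = 1 is (p_{k-1}, q_{k-1}) = (p_3, q_3); compute convergents through index 3.
Convergents (p_i = a_i*p_{i-1} + p_{i-2}, q_i = a_i*q_{i-1} + q_{i-2} with p_{-2}=0, p_{-1}=1, q_{-2}=1, q_{-1}=0):
  i=0: a_0=9, p_0 = 9*1 + 0 = 9, q_0 = 9*0 + 1 = 1.
  i=1: a_1=1, p_1 = 1*9 + 1 = 10, q_1 = 1*1 + 0 = 1.
  i=2: a_2=3, p_2 = 3*10 + 9 = 39, q_2 = 3*1 + 1 = 4.
  i=3: a_3=1, p_3 = 1*39 + 10 = 49, q_3 = 1*4 + 1 = 5.
Check: 49^2 - 96*5^2 = 2401 - 2400 = 1, so (x, y) = (49, 5) solves the equation, and by the theorem it is the least positive solution.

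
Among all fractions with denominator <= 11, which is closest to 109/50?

24/11

Expand x = 109/50 as a continued fraction with the Euclidean algorithm:
  109 = 2*50 + 9, so a_0 = 2.
  50 = 5*9 + 5, so a_1 = 5.
  9 = 1*5 + 4, so a_2 = 1.
  5 = 1*4 + 1, so a_3 = 1.
  4 = 4*1 + 0, so a_4 = 4.
so x = [2; 5, 1, 1, 4].
Convergents (p_i = a_i*p_{i-1} + p_{i-2}, q_i = a_i*q_{i-1} + q_{i-2} with p_{-2}=0, p_{-1}=1, q_{-2}=1, q_{-1}=0), until the denominator exceeds 11:
  i=0: a_0=2, p_0 = 2*1 + 0 = 2, q_0 = 2*0 + 1 = 1.
  i=1: a_1=5, p_1 = 5*2 + 1 = 11, q_1 = 5*1 + 0 = 5.
  i=2: a_2=1, p_2 = 1*11 + 2 = 13, q_2 = 1*5 + 1 = 6.
  i=3: a_3=1, p_3 = 1*13 + 11 = 24, q_3 = 1*6 + 5 = 11.
  i=4: a_4=4, p_4 = 4*24 + 13 = 109, q_4 = 4*11 + 6 = 50.
q_4 = 50 > 11, so the last convergent with denominator <= 11 is p_3/q_3 = 24/11.
The closest fraction with denominator <= 11 is either p_3/q_3 or the intermediate fraction (k*p_3 + p_2)/(k*q_3 + q_2) with the largest k >= 1 whose denominator stays <= 11; these approach x as k grows, and every other convergent or intermediate fraction in range is farther away.
Largest k: floor((11 - q_2)/q_3) = floor((11 - 6)/11) = 0.
Since k = 0, no intermediate fraction beyond p_3/q_3 has denominator <= 11, so the convergent 24/11 is the closest (its error is |109*11 - 24*50|/(50*11) = 1/550).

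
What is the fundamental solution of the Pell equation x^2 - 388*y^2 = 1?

First expand sqrt(388) as a continued fraction. With x_i = (sqrt(388) + m_i)/d_i and (m_0, d_0) = (0, 1): a_0 = floor(sqrt(388)) = 19, since 19^2 = 361 <= 388 < 400 = 20^2.
Iterate m_{i+1} = d_i*a_i - m_i, d_{i+1} = (388 - m_{i+1}^2)/d_i, a_{i+1} = floor((a_0 + m_{i+1})/d_{i+1}):
  m_1 = 1*19 - 0 = 19, d_1 = (388 - 19^2)/1 = 27/1 = 27, a_1 = floor((19 + 19)/27) = 1.
  m_2 = 27*1 - 19 = 8, d_2 = (388 - 8^2)/27 = 324/27 = 12, a_2 = floor((19 + 8)/12) = 2.
  m_3 = 12*2 - 8 = 16, d_3 = (388 - 16^2)/12 = 132/12 = 11, a_3 = floor((19 + 16)/11) = 3.
  m_4 = 11*3 - 16 = 17, d_4 = (388 - 17^2)/11 = 99/11 = 9, a_4 = floor((19 + 17)/9) = 4.
  m_5 = 9*4 - 17 = 19, d_5 = (388 - 19^2)/9 = 27/9 = 3, a_5 = floor((19 + 19)/3) = 12.
  m_6 = 3*12 - 19 = 17, d_6 = (388 - 17^2)/3 = 99/3 = 33, a_6 = floor((19 + 17)/33) = 1.
  m_7 = 33*1 - 17 = 16, d_7 = (388 - 16^2)/33 = 132/33 = 4, a_7 = floor((19 + 16)/4) = 8.
  m_8 = 4*8 - 16 = 16, d_8 = (388 - 16^2)/4 = 132/4 = 33, a_8 = floor((19 + 16)/33) = 1.
  m_9 = 33*1 - 16 = 17, d_9 = (388 - 17^2)/33 = 99/33 = 3, a_9 = floor((19 + 17)/3) = 12.
  m_10 = 3*12 - 17 = 19, d_10 = (388 - 19^2)/3 = 27/3 = 9, a_10 = floor((19 + 19)/9) = 4.
  m_11 = 9*4 - 19 = 17, d_11 = (388 - 17^2)/9 = 99/9 = 11, a_11 = floor((19 + 17)/11) = 3.
  m_12 = 11*3 - 17 = 16, d_12 = (388 - 16^2)/11 = 132/11 = 12, a_12 = floor((19 + 16)/12) = 2.
  m_13 = 12*2 - 16 = 8, d_13 = (388 - 8^2)/12 = 324/12 = 27, a_13 = floor((19 + 8)/27) = 1.
  m_14 = 27*1 - 8 = 19, d_14 = (388 - 19^2)/27 = 27/27 = 1, a_14 = floor((19 + 19)/1) = 38.
  m_15 = 1*38 - 19 = 19, d_15 = (388 - 19^2)/1 = 27/1 = 27: (m_15, d_15) = (m_1, d_1) = (19, 27), so from here the quotients repeat a_1, ..., a_14; the period length is 14.
So sqrt(388) = [19; (1, 2, 3, 4, 12, 1, 8, 1, 12, 4, 3, 2, 1, 38)] with period length k = 14.
k is even, so the fundamental solution of x^2 - 388y^2 = 1 is (p_{k-1}, q_{k-1}) = (p_13, q_13); compute convergents through index 13.
Convergents (p_i = a_i*p_{i-1} + p_{i-2}, q_i = a_i*q_{i-1} + q_{i-2} with p_{-2}=0, p_{-1}=1, q_{-2}=1, q_{-1}=0):
  i=0: a_0=19, p_0 = 19*1 + 0 = 19, q_0 = 19*0 + 1 = 1.
  i=1: a_1=1, p_1 = 1*19 + 1 = 20, q_1 = 1*1 + 0 = 1.
  i=2: a_2=2, p_2 = 2*20 + 19 = 59, q_2 = 2*1 + 1 = 3.
  i=3: a_3=3, p_3 = 3*59 + 20 = 197, q_3 = 3*3 + 1 = 10.
  i=4: a_4=4, p_4 = 4*197 + 59 = 847, q_4 = 4*10 + 3 = 43.
  i=5: a_5=12, p_5 = 12*847 + 197 = 10361, q_5 = 12*43 + 10 = 526.
  i=6: a_6=1, p_6 = 1*10361 + 847 = 11208, q_6 = 1*526 + 43 = 569.
  i=7: a_7=8, p_7 = 8*11208 + 10361 = 100025, q_7 = 8*569 + 526 = 5078.
  i=8: a_8=1, p_8 = 1*100025 + 11208 = 111233, q_8 = 1*5078 + 569 = 5647.
  i=9: a_9=12, p_9 = 12*111233 + 100025 = 1434821, q_9 = 12*5647 + 5078 = 72842.
  i=10: a_10=4, p_10 = 4*1434821 + 111233 = 5850517, q_10 = 4*72842 + 5647 = 297015.
  i=11: a_11=3, p_11 = 3*5850517 + 1434821 = 18986372, q_11 = 3*297015 + 72842 = 963887.
  i=12: a_12=2, p_12 = 2*18986372 + 5850517 = 43823261, q_12 = 2*963887 + 297015 = 2224789.
  i=13: a_13=1, p_13 = 1*43823261 + 18986372 = 62809633, q_13 = 1*2224789 + 963887 = 3188676.
Check: 62809633^2 - 388*3188676^2 = 3945049997594689 - 3945049997594688 = 1, so (x, y) = (62809633, 3188676) solves the equation, and by the theorem it is the least positive solution.

(x, y) = (62809633, 3188676)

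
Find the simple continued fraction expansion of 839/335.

Run the Euclidean algorithm on 839 and 335; the successive quotients are the partial quotients a_0, a_1, ... (each step inverts the fractional part left over by the previous one):
  839 = 2*335 + 169, so a_0 = 2.
  335 = 1*169 + 166, so a_1 = 1.
  169 = 1*166 + 3, so a_2 = 1.
  166 = 55*3 + 1, so a_3 = 55.
  3 = 3*1 + 0, so a_4 = 3.
The remainder reaches 0 after 5 divisions, so the expansion has 5 partial quotients, read off in order.

[2; 1, 1, 55, 3]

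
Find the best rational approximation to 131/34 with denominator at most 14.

27/7

Expand x = 131/34 as a continued fraction with the Euclidean algorithm:
  131 = 3*34 + 29, so a_0 = 3.
  34 = 1*29 + 5, so a_1 = 1.
  29 = 5*5 + 4, so a_2 = 5.
  5 = 1*4 + 1, so a_3 = 1.
  4 = 4*1 + 0, so a_4 = 4.
so x = [3; 1, 5, 1, 4].
Convergents (p_i = a_i*p_{i-1} + p_{i-2}, q_i = a_i*q_{i-1} + q_{i-2} with p_{-2}=0, p_{-1}=1, q_{-2}=1, q_{-1}=0), until the denominator exceeds 14:
  i=0: a_0=3, p_0 = 3*1 + 0 = 3, q_0 = 3*0 + 1 = 1.
  i=1: a_1=1, p_1 = 1*3 + 1 = 4, q_1 = 1*1 + 0 = 1.
  i=2: a_2=5, p_2 = 5*4 + 3 = 23, q_2 = 5*1 + 1 = 6.
  i=3: a_3=1, p_3 = 1*23 + 4 = 27, q_3 = 1*6 + 1 = 7.
  i=4: a_4=4, p_4 = 4*27 + 23 = 131, q_4 = 4*7 + 6 = 34.
q_4 = 34 > 14, so the last convergent with denominator <= 14 is p_3/q_3 = 27/7.
The closest fraction with denominator <= 14 is either p_3/q_3 or the intermediate fraction (k*p_3 + p_2)/(k*q_3 + q_2) with the largest k >= 1 whose denominator stays <= 14; these approach x as k grows, and every other convergent or intermediate fraction in range is farther away.
Largest k: floor((14 - q_2)/q_3) = floor((14 - 6)/7) = 1.
That gives (1*27 + 23)/(1*7 + 6) = 50/13.
Compare the errors: |x - 27/7| = |131*7 - 27*34|/(34*7) = 1/238, and |x - 50/13| = |131*13 - 50*34|/(34*13) = 3/442.
Cross-multiplying, 1*442 = 442 < 714 = 3*238, so 1/238 is smaller: the convergent 27/7 is closer to x than 50/13.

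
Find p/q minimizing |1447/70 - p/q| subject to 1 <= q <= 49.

Expand x = 1447/70 as a continued fraction with the Euclidean algorithm:
  1447 = 20*70 + 47, so a_0 = 20.
  70 = 1*47 + 23, so a_1 = 1.
  47 = 2*23 + 1, so a_2 = 2.
  23 = 23*1 + 0, so a_3 = 23.
so x = [20; 1, 2, 23].
Convergents (p_i = a_i*p_{i-1} + p_{i-2}, q_i = a_i*q_{i-1} + q_{i-2} with p_{-2}=0, p_{-1}=1, q_{-2}=1, q_{-1}=0), until the denominator exceeds 49:
  i=0: a_0=20, p_0 = 20*1 + 0 = 20, q_0 = 20*0 + 1 = 1.
  i=1: a_1=1, p_1 = 1*20 + 1 = 21, q_1 = 1*1 + 0 = 1.
  i=2: a_2=2, p_2 = 2*21 + 20 = 62, q_2 = 2*1 + 1 = 3.
  i=3: a_3=23, p_3 = 23*62 + 21 = 1447, q_3 = 23*3 + 1 = 70.
q_3 = 70 > 49, so the last convergent with denominator <= 49 is p_2/q_2 = 62/3.
The closest fraction with denominator <= 49 is either p_2/q_2 or the intermediate fraction (k*p_2 + p_1)/(k*q_2 + q_1) with the largest k >= 1 whose denominator stays <= 49; these approach x as k grows, and every other convergent or intermediate fraction in range is farther away.
Largest k: floor((49 - q_1)/q_2) = floor((49 - 1)/3) = 16.
That gives (16*62 + 21)/(16*3 + 1) = 1013/49.
Compare the errors: |x - 62/3| = |1447*3 - 62*70|/(70*3) = 1/210, and |x - 1013/49| = |1447*49 - 1013*70|/(70*49) = 7/3430.
Cross-multiplying, 7*210 = 1470 < 3430 = 1*3430, so 7/3430 is smaller: the intermediate fraction 1013/49 is closer to x than 62/3.

1013/49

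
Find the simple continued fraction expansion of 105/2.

[52; 2]

Run the Euclidean algorithm on 105 and 2; the successive quotients are the partial quotients a_0, a_1, ... (each step inverts the fractional part left over by the previous one):
  105 = 52*2 + 1, so a_0 = 52.
  2 = 2*1 + 0, so a_1 = 2.
The remainder reaches 0 after 2 divisions, so the expansion has 2 partial quotients, read off in order.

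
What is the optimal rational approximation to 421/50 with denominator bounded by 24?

Expand x = 421/50 as a continued fraction with the Euclidean algorithm:
  421 = 8*50 + 21, so a_0 = 8.
  50 = 2*21 + 8, so a_1 = 2.
  21 = 2*8 + 5, so a_2 = 2.
  8 = 1*5 + 3, so a_3 = 1.
  5 = 1*3 + 2, so a_4 = 1.
  3 = 1*2 + 1, so a_5 = 1.
  2 = 2*1 + 0, so a_6 = 2.
so x = [8; 2, 2, 1, 1, 1, 2].
Convergents (p_i = a_i*p_{i-1} + p_{i-2}, q_i = a_i*q_{i-1} + q_{i-2} with p_{-2}=0, p_{-1}=1, q_{-2}=1, q_{-1}=0), until the denominator exceeds 24:
  i=0: a_0=8, p_0 = 8*1 + 0 = 8, q_0 = 8*0 + 1 = 1.
  i=1: a_1=2, p_1 = 2*8 + 1 = 17, q_1 = 2*1 + 0 = 2.
  i=2: a_2=2, p_2 = 2*17 + 8 = 42, q_2 = 2*2 + 1 = 5.
  i=3: a_3=1, p_3 = 1*42 + 17 = 59, q_3 = 1*5 + 2 = 7.
  i=4: a_4=1, p_4 = 1*59 + 42 = 101, q_4 = 1*7 + 5 = 12.
  i=5: a_5=1, p_5 = 1*101 + 59 = 160, q_5 = 1*12 + 7 = 19.
  i=6: a_6=2, p_6 = 2*160 + 101 = 421, q_6 = 2*19 + 12 = 50.
q_6 = 50 > 24, so the last convergent with denominator <= 24 is p_5/q_5 = 160/19.
The closest fraction with denominator <= 24 is either p_5/q_5 or the intermediate fraction (k*p_5 + p_4)/(k*q_5 + q_4) with the largest k >= 1 whose denominator stays <= 24; these approach x as k grows, and every other convergent or intermediate fraction in range is farther away.
Largest k: floor((24 - q_4)/q_5) = floor((24 - 12)/19) = 0.
Since k = 0, no intermediate fraction beyond p_5/q_5 has denominator <= 24, so the convergent 160/19 is the closest (its error is |421*19 - 160*50|/(50*19) = 1/950).

160/19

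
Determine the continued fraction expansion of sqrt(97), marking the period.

[9; (1, 5, 1, 1, 1, 1, 1, 1, 5, 1, 18)]

Write x_i = (sqrt(97) + m_i)/d_i with (m_0, d_0) = (0, 1). a_0 = floor(sqrt(97)) = 9, since 9^2 = 81 <= 97 < 100 = 10^2.
Iterate m_{i+1} = d_i*a_i - m_i, d_{i+1} = (97 - m_{i+1}^2)/d_i, a_{i+1} = floor((a_0 + m_{i+1})/d_{i+1}):
  m_1 = 1*9 - 0 = 9, d_1 = (97 - 9^2)/1 = 16/1 = 16, a_1 = floor((9 + 9)/16) = 1.
  m_2 = 16*1 - 9 = 7, d_2 = (97 - 7^2)/16 = 48/16 = 3, a_2 = floor((9 + 7)/3) = 5.
  m_3 = 3*5 - 7 = 8, d_3 = (97 - 8^2)/3 = 33/3 = 11, a_3 = floor((9 + 8)/11) = 1.
  m_4 = 11*1 - 8 = 3, d_4 = (97 - 3^2)/11 = 88/11 = 8, a_4 = floor((9 + 3)/8) = 1.
  m_5 = 8*1 - 3 = 5, d_5 = (97 - 5^2)/8 = 72/8 = 9, a_5 = floor((9 + 5)/9) = 1.
  m_6 = 9*1 - 5 = 4, d_6 = (97 - 4^2)/9 = 81/9 = 9, a_6 = floor((9 + 4)/9) = 1.
  m_7 = 9*1 - 4 = 5, d_7 = (97 - 5^2)/9 = 72/9 = 8, a_7 = floor((9 + 5)/8) = 1.
  m_8 = 8*1 - 5 = 3, d_8 = (97 - 3^2)/8 = 88/8 = 11, a_8 = floor((9 + 3)/11) = 1.
  m_9 = 11*1 - 3 = 8, d_9 = (97 - 8^2)/11 = 33/11 = 3, a_9 = floor((9 + 8)/3) = 5.
  m_10 = 3*5 - 8 = 7, d_10 = (97 - 7^2)/3 = 48/3 = 16, a_10 = floor((9 + 7)/16) = 1.
  m_11 = 16*1 - 7 = 9, d_11 = (97 - 9^2)/16 = 16/16 = 1, a_11 = floor((9 + 9)/1) = 18.
  m_12 = 1*18 - 9 = 9, d_12 = (97 - 9^2)/1 = 16/1 = 16: (m_12, d_12) = (m_1, d_1) = (9, 16), so from here the quotients repeat a_1, ..., a_11; the period length is 11.
Hence the expansion of sqrt(97) is a_0 = 9 followed by the repeating block 1, 5, 1, 1, 1, 1, 1, 1, 5, 1, 18 (period 11).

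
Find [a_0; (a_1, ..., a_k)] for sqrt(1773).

Write x_i = (sqrt(1773) + m_i)/d_i with (m_0, d_0) = (0, 1). a_0 = floor(sqrt(1773)) = 42, since 42^2 = 1764 <= 1773 < 1849 = 43^2.
Iterate m_{i+1} = d_i*a_i - m_i, d_{i+1} = (1773 - m_{i+1}^2)/d_i, a_{i+1} = floor((a_0 + m_{i+1})/d_{i+1}):
  m_1 = 1*42 - 0 = 42, d_1 = (1773 - 42^2)/1 = 9/1 = 9, a_1 = floor((42 + 42)/9) = 9.
  m_2 = 9*9 - 42 = 39, d_2 = (1773 - 39^2)/9 = 252/9 = 28, a_2 = floor((42 + 39)/28) = 2.
  m_3 = 28*2 - 39 = 17, d_3 = (1773 - 17^2)/28 = 1484/28 = 53, a_3 = floor((42 + 17)/53) = 1.
  m_4 = 53*1 - 17 = 36, d_4 = (1773 - 36^2)/53 = 477/53 = 9, a_4 = floor((42 + 36)/9) = 8.
  m_5 = 9*8 - 36 = 36, d_5 = (1773 - 36^2)/9 = 477/9 = 53, a_5 = floor((42 + 36)/53) = 1.
  m_6 = 53*1 - 36 = 17, d_6 = (1773 - 17^2)/53 = 1484/53 = 28, a_6 = floor((42 + 17)/28) = 2.
  m_7 = 28*2 - 17 = 39, d_7 = (1773 - 39^2)/28 = 252/28 = 9, a_7 = floor((42 + 39)/9) = 9.
  m_8 = 9*9 - 39 = 42, d_8 = (1773 - 42^2)/9 = 9/9 = 1, a_8 = floor((42 + 42)/1) = 84.
  m_9 = 1*84 - 42 = 42, d_9 = (1773 - 42^2)/1 = 9/1 = 9: (m_9, d_9) = (m_1, d_1) = (42, 9), so from here the quotients repeat a_1, ..., a_8; the period length is 8.
Hence the expansion of sqrt(1773) is a_0 = 42 followed by the repeating block 9, 2, 1, 8, 1, 2, 9, 84 (period 8).

[42; (9, 2, 1, 8, 1, 2, 9, 84)]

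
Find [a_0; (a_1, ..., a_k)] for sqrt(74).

Write x_i = (sqrt(74) + m_i)/d_i with (m_0, d_0) = (0, 1). a_0 = floor(sqrt(74)) = 8, since 8^2 = 64 <= 74 < 81 = 9^2.
Iterate m_{i+1} = d_i*a_i - m_i, d_{i+1} = (74 - m_{i+1}^2)/d_i, a_{i+1} = floor((a_0 + m_{i+1})/d_{i+1}):
  m_1 = 1*8 - 0 = 8, d_1 = (74 - 8^2)/1 = 10/1 = 10, a_1 = floor((8 + 8)/10) = 1.
  m_2 = 10*1 - 8 = 2, d_2 = (74 - 2^2)/10 = 70/10 = 7, a_2 = floor((8 + 2)/7) = 1.
  m_3 = 7*1 - 2 = 5, d_3 = (74 - 5^2)/7 = 49/7 = 7, a_3 = floor((8 + 5)/7) = 1.
  m_4 = 7*1 - 5 = 2, d_4 = (74 - 2^2)/7 = 70/7 = 10, a_4 = floor((8 + 2)/10) = 1.
  m_5 = 10*1 - 2 = 8, d_5 = (74 - 8^2)/10 = 10/10 = 1, a_5 = floor((8 + 8)/1) = 16.
  m_6 = 1*16 - 8 = 8, d_6 = (74 - 8^2)/1 = 10/1 = 10: (m_6, d_6) = (m_1, d_1) = (8, 10), so from here the quotients repeat a_1, ..., a_5; the period length is 5.
Hence the expansion of sqrt(74) is a_0 = 8 followed by the repeating block 1, 1, 1, 1, 16 (period 5).

[8; (1, 1, 1, 1, 16)]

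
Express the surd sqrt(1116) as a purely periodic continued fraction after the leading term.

Write x_i = (sqrt(1116) + m_i)/d_i with (m_0, d_0) = (0, 1). a_0 = floor(sqrt(1116)) = 33, since 33^2 = 1089 <= 1116 < 1156 = 34^2.
Iterate m_{i+1} = d_i*a_i - m_i, d_{i+1} = (1116 - m_{i+1}^2)/d_i, a_{i+1} = floor((a_0 + m_{i+1})/d_{i+1}):
  m_1 = 1*33 - 0 = 33, d_1 = (1116 - 33^2)/1 = 27/1 = 27, a_1 = floor((33 + 33)/27) = 2.
  m_2 = 27*2 - 33 = 21, d_2 = (1116 - 21^2)/27 = 675/27 = 25, a_2 = floor((33 + 21)/25) = 2.
  m_3 = 25*2 - 21 = 29, d_3 = (1116 - 29^2)/25 = 275/25 = 11, a_3 = floor((33 + 29)/11) = 5.
  m_4 = 11*5 - 29 = 26, d_4 = (1116 - 26^2)/11 = 440/11 = 40, a_4 = floor((33 + 26)/40) = 1.
  m_5 = 40*1 - 26 = 14, d_5 = (1116 - 14^2)/40 = 920/40 = 23, a_5 = floor((33 + 14)/23) = 2.
  m_6 = 23*2 - 14 = 32, d_6 = (1116 - 32^2)/23 = 92/23 = 4, a_6 = floor((33 + 32)/4) = 16.
  m_7 = 4*16 - 32 = 32, d_7 = (1116 - 32^2)/4 = 92/4 = 23, a_7 = floor((33 + 32)/23) = 2.
  m_8 = 23*2 - 32 = 14, d_8 = (1116 - 14^2)/23 = 920/23 = 40, a_8 = floor((33 + 14)/40) = 1.
  m_9 = 40*1 - 14 = 26, d_9 = (1116 - 26^2)/40 = 440/40 = 11, a_9 = floor((33 + 26)/11) = 5.
  m_10 = 11*5 - 26 = 29, d_10 = (1116 - 29^2)/11 = 275/11 = 25, a_10 = floor((33 + 29)/25) = 2.
  m_11 = 25*2 - 29 = 21, d_11 = (1116 - 21^2)/25 = 675/25 = 27, a_11 = floor((33 + 21)/27) = 2.
  m_12 = 27*2 - 21 = 33, d_12 = (1116 - 33^2)/27 = 27/27 = 1, a_12 = floor((33 + 33)/1) = 66.
  m_13 = 1*66 - 33 = 33, d_13 = (1116 - 33^2)/1 = 27/1 = 27: (m_13, d_13) = (m_1, d_1) = (33, 27), so from here the quotients repeat a_1, ..., a_12; the period length is 12.
Hence the expansion of sqrt(1116) is a_0 = 33 followed by the repeating block 2, 2, 5, 1, 2, 16, 2, 1, 5, 2, 2, 66 (period 12).

[33; (2, 2, 5, 1, 2, 16, 2, 1, 5, 2, 2, 66)]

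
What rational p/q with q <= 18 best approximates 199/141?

Expand x = 199/141 as a continued fraction with the Euclidean algorithm:
  199 = 1*141 + 58, so a_0 = 1.
  141 = 2*58 + 25, so a_1 = 2.
  58 = 2*25 + 8, so a_2 = 2.
  25 = 3*8 + 1, so a_3 = 3.
  8 = 8*1 + 0, so a_4 = 8.
so x = [1; 2, 2, 3, 8].
Convergents (p_i = a_i*p_{i-1} + p_{i-2}, q_i = a_i*q_{i-1} + q_{i-2} with p_{-2}=0, p_{-1}=1, q_{-2}=1, q_{-1}=0), until the denominator exceeds 18:
  i=0: a_0=1, p_0 = 1*1 + 0 = 1, q_0 = 1*0 + 1 = 1.
  i=1: a_1=2, p_1 = 2*1 + 1 = 3, q_1 = 2*1 + 0 = 2.
  i=2: a_2=2, p_2 = 2*3 + 1 = 7, q_2 = 2*2 + 1 = 5.
  i=3: a_3=3, p_3 = 3*7 + 3 = 24, q_3 = 3*5 + 2 = 17.
  i=4: a_4=8, p_4 = 8*24 + 7 = 199, q_4 = 8*17 + 5 = 141.
q_4 = 141 > 18, so the last convergent with denominator <= 18 is p_3/q_3 = 24/17.
The closest fraction with denominator <= 18 is either p_3/q_3 or the intermediate fraction (k*p_3 + p_2)/(k*q_3 + q_2) with the largest k >= 1 whose denominator stays <= 18; these approach x as k grows, and every other convergent or intermediate fraction in range is farther away.
Largest k: floor((18 - q_2)/q_3) = floor((18 - 5)/17) = 0.
Since k = 0, no intermediate fraction beyond p_3/q_3 has denominator <= 18, so the convergent 24/17 is the closest (its error is |199*17 - 24*141|/(141*17) = 1/2397).

24/17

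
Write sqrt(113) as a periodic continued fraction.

Write x_i = (sqrt(113) + m_i)/d_i with (m_0, d_0) = (0, 1). a_0 = floor(sqrt(113)) = 10, since 10^2 = 100 <= 113 < 121 = 11^2.
Iterate m_{i+1} = d_i*a_i - m_i, d_{i+1} = (113 - m_{i+1}^2)/d_i, a_{i+1} = floor((a_0 + m_{i+1})/d_{i+1}):
  m_1 = 1*10 - 0 = 10, d_1 = (113 - 10^2)/1 = 13/1 = 13, a_1 = floor((10 + 10)/13) = 1.
  m_2 = 13*1 - 10 = 3, d_2 = (113 - 3^2)/13 = 104/13 = 8, a_2 = floor((10 + 3)/8) = 1.
  m_3 = 8*1 - 3 = 5, d_3 = (113 - 5^2)/8 = 88/8 = 11, a_3 = floor((10 + 5)/11) = 1.
  m_4 = 11*1 - 5 = 6, d_4 = (113 - 6^2)/11 = 77/11 = 7, a_4 = floor((10 + 6)/7) = 2.
  m_5 = 7*2 - 6 = 8, d_5 = (113 - 8^2)/7 = 49/7 = 7, a_5 = floor((10 + 8)/7) = 2.
  m_6 = 7*2 - 8 = 6, d_6 = (113 - 6^2)/7 = 77/7 = 11, a_6 = floor((10 + 6)/11) = 1.
  m_7 = 11*1 - 6 = 5, d_7 = (113 - 5^2)/11 = 88/11 = 8, a_7 = floor((10 + 5)/8) = 1.
  m_8 = 8*1 - 5 = 3, d_8 = (113 - 3^2)/8 = 104/8 = 13, a_8 = floor((10 + 3)/13) = 1.
  m_9 = 13*1 - 3 = 10, d_9 = (113 - 10^2)/13 = 13/13 = 1, a_9 = floor((10 + 10)/1) = 20.
  m_10 = 1*20 - 10 = 10, d_10 = (113 - 10^2)/1 = 13/1 = 13: (m_10, d_10) = (m_1, d_1) = (10, 13), so from here the quotients repeat a_1, ..., a_9; the period length is 9.
Hence the expansion of sqrt(113) is a_0 = 10 followed by the repeating block 1, 1, 1, 2, 2, 1, 1, 1, 20 (period 9).

[10; (1, 1, 1, 2, 2, 1, 1, 1, 20)]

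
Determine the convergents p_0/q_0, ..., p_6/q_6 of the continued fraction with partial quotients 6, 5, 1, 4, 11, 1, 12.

6/1, 31/5, 37/6, 179/29, 2006/325, 2185/354, 28226/4573

Using the convergent recurrence p_i = a_i*p_{i-1} + p_{i-2}, q_i = a_i*q_{i-1} + q_{i-2} with p_{-2}=0, p_{-1}=1, q_{-2}=1, q_{-1}=0:
  i=0: a_0=6, p_0 = 6*1 + 0 = 6, q_0 = 6*0 + 1 = 1.
  i=1: a_1=5, p_1 = 5*6 + 1 = 31, q_1 = 5*1 + 0 = 5.
  i=2: a_2=1, p_2 = 1*31 + 6 = 37, q_2 = 1*5 + 1 = 6.
  i=3: a_3=4, p_3 = 4*37 + 31 = 179, q_3 = 4*6 + 5 = 29.
  i=4: a_4=11, p_4 = 11*179 + 37 = 2006, q_4 = 11*29 + 6 = 325.
  i=5: a_5=1, p_5 = 1*2006 + 179 = 2185, q_5 = 1*325 + 29 = 354.
  i=6: a_6=12, p_6 = 12*2185 + 2006 = 28226, q_6 = 12*354 + 325 = 4573.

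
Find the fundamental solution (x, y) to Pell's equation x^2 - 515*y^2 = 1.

First expand sqrt(515) as a continued fraction. With x_i = (sqrt(515) + m_i)/d_i and (m_0, d_0) = (0, 1): a_0 = floor(sqrt(515)) = 22, since 22^2 = 484 <= 515 < 529 = 23^2.
Iterate m_{i+1} = d_i*a_i - m_i, d_{i+1} = (515 - m_{i+1}^2)/d_i, a_{i+1} = floor((a_0 + m_{i+1})/d_{i+1}):
  m_1 = 1*22 - 0 = 22, d_1 = (515 - 22^2)/1 = 31/1 = 31, a_1 = floor((22 + 22)/31) = 1.
  m_2 = 31*1 - 22 = 9, d_2 = (515 - 9^2)/31 = 434/31 = 14, a_2 = floor((22 + 9)/14) = 2.
  m_3 = 14*2 - 9 = 19, d_3 = (515 - 19^2)/14 = 154/14 = 11, a_3 = floor((22 + 19)/11) = 3.
  m_4 = 11*3 - 19 = 14, d_4 = (515 - 14^2)/11 = 319/11 = 29, a_4 = floor((22 + 14)/29) = 1.
  m_5 = 29*1 - 14 = 15, d_5 = (515 - 15^2)/29 = 290/29 = 10, a_5 = floor((22 + 15)/10) = 3.
  m_6 = 10*3 - 15 = 15, d_6 = (515 - 15^2)/10 = 290/10 = 29, a_6 = floor((22 + 15)/29) = 1.
  m_7 = 29*1 - 15 = 14, d_7 = (515 - 14^2)/29 = 319/29 = 11, a_7 = floor((22 + 14)/11) = 3.
  m_8 = 11*3 - 14 = 19, d_8 = (515 - 19^2)/11 = 154/11 = 14, a_8 = floor((22 + 19)/14) = 2.
  m_9 = 14*2 - 19 = 9, d_9 = (515 - 9^2)/14 = 434/14 = 31, a_9 = floor((22 + 9)/31) = 1.
  m_10 = 31*1 - 9 = 22, d_10 = (515 - 22^2)/31 = 31/31 = 1, a_10 = floor((22 + 22)/1) = 44.
  m_11 = 1*44 - 22 = 22, d_11 = (515 - 22^2)/1 = 31/1 = 31: (m_11, d_11) = (m_1, d_1) = (22, 31), so from here the quotients repeat a_1, ..., a_10; the period length is 10.
So sqrt(515) = [22; (1, 2, 3, 1, 3, 1, 3, 2, 1, 44)] with period length k = 10.
k is even, so the fundamental solution of x^2 - 515y^2 = 1 is (p_{k-1}, q_{k-1}) = (p_9, q_9); compute convergents through index 9.
Convergents (p_i = a_i*p_{i-1} + p_{i-2}, q_i = a_i*q_{i-1} + q_{i-2} with p_{-2}=0, p_{-1}=1, q_{-2}=1, q_{-1}=0):
  i=0: a_0=22, p_0 = 22*1 + 0 = 22, q_0 = 22*0 + 1 = 1.
  i=1: a_1=1, p_1 = 1*22 + 1 = 23, q_1 = 1*1 + 0 = 1.
  i=2: a_2=2, p_2 = 2*23 + 22 = 68, q_2 = 2*1 + 1 = 3.
  i=3: a_3=3, p_3 = 3*68 + 23 = 227, q_3 = 3*3 + 1 = 10.
  i=4: a_4=1, p_4 = 1*227 + 68 = 295, q_4 = 1*10 + 3 = 13.
  i=5: a_5=3, p_5 = 3*295 + 227 = 1112, q_5 = 3*13 + 10 = 49.
  i=6: a_6=1, p_6 = 1*1112 + 295 = 1407, q_6 = 1*49 + 13 = 62.
  i=7: a_7=3, p_7 = 3*1407 + 1112 = 5333, q_7 = 3*62 + 49 = 235.
  i=8: a_8=2, p_8 = 2*5333 + 1407 = 12073, q_8 = 2*235 + 62 = 532.
  i=9: a_9=1, p_9 = 1*12073 + 5333 = 17406, q_9 = 1*532 + 235 = 767.
Check: 17406^2 - 515*767^2 = 302968836 - 302968835 = 1, so (x, y) = (17406, 767) solves the equation, and by the theorem it is the least positive solution.

(x, y) = (17406, 767)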